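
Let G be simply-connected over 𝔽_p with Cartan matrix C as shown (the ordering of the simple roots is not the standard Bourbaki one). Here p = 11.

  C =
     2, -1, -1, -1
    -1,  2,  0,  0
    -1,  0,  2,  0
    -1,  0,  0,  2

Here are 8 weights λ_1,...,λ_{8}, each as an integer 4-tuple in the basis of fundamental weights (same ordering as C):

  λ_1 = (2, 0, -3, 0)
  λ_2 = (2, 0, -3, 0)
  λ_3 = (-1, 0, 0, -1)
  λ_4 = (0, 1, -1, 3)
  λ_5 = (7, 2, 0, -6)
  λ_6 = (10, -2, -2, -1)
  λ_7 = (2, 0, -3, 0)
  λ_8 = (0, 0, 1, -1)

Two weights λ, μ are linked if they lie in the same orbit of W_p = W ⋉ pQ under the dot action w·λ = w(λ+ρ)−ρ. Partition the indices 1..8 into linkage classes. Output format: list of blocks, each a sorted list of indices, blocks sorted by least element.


Root system D_4: the 4×4 matrix C matches after relabeling.

Alcove-folded reps (p=11, 8 weights, presented ϖ-order):

  λ_1 → (1, 1, 2, 1) · λ_2 → (1, 1, 2, 1) · λ_3 → (0, 1, 1, 0) · λ_4 → (1, 2, 0, 4) · λ_5 → (1, 2, 0, 4) · λ_6 → (0, 1, 1, 0) · λ_7 → (1, 1, 2, 1) · λ_8 → (1, 1, 2, 0)

Grouping the 8 weights by Ā_11-representative: 4 linkage classes.

[[1, 2, 7], [3, 6], [4, 5], [8]]


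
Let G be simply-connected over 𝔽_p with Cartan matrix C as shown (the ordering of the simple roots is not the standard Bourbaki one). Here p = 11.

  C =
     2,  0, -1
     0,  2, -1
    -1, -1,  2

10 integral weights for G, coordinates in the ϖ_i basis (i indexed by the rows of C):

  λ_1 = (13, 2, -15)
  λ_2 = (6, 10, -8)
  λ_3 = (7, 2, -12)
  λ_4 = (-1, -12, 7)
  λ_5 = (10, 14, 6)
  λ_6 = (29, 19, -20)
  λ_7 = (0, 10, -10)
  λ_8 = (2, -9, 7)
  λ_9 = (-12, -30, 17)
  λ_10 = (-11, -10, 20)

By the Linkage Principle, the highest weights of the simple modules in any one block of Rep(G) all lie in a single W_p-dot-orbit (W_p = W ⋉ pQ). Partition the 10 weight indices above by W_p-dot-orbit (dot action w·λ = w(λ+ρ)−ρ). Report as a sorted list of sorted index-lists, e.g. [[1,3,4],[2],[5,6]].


Dynkin diagram of C (from the 4 off-diagonal −1 entries): A_3.

Ā_11 reps of the 10 weights (A_3, coords as presented):

  λ_1 → (3, 8, 0) · λ_2 → (0, 4, 7) · λ_3 → (3, 8, 0) · λ_4 → (3, 8, 0) · λ_5 → (0, 4, 7) · λ_6 → (8, 2, 1) · λ_7 → (8, 2, 1) · λ_8 → (3, 8, 0) · λ_9 → (0, 4, 7) · λ_10 → (0, 1, 1)

Linkage partition of the 10 weights (4 classes, p=11):

[[1, 3, 4, 8], [2, 5, 9], [6, 7], [10]]


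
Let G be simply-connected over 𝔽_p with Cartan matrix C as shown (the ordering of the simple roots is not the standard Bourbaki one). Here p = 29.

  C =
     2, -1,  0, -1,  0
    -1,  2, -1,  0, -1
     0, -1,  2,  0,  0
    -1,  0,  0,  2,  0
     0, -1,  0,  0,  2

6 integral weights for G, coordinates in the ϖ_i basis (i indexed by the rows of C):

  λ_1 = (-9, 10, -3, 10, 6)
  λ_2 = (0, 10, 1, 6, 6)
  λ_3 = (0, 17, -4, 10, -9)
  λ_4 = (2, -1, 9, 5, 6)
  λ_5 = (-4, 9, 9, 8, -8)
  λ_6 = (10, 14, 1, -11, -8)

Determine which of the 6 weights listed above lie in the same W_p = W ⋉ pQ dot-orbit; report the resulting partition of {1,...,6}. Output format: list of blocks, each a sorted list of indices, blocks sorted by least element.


C ↔ D_5 under row/col permutation; |W(D_5)| = 1920.

W_29-reps of the 6 weights in Ā_29 (same 5-coord order as C):

  1: (7, 1, 2, 3, 7)
  2: (7, 1, 2, 3, 7)
  3: (7, 1, 2, 3, 7)
  4: (3, 0, 10, 6, 7)
  5: (3, 0, 10, 6, 7)
  6: (7, 1, 2, 3, 7)

Grouping the 6 weights by Ā_29-representative: 2 linkage classes.

[[1, 2, 3, 6], [4, 5]]


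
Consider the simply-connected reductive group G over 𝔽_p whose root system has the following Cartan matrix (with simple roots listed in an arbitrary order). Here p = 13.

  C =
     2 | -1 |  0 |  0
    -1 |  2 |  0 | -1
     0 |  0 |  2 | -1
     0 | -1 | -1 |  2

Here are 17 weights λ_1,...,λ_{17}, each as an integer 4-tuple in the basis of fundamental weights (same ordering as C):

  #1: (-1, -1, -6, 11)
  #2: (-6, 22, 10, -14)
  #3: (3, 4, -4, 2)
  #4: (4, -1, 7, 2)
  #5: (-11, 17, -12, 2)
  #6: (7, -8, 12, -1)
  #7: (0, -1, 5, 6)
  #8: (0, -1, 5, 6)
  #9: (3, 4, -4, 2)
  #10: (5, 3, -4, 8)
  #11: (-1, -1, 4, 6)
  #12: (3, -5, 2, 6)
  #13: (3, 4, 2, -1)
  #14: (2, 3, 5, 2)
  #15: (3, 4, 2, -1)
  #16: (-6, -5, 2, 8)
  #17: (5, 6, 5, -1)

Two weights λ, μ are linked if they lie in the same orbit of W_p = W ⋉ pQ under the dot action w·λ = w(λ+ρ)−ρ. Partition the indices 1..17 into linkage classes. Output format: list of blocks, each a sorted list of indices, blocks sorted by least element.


C ↔ A_4 under row/col permutation; |W(A_4)| = 120.

Each λ_j+ρ reduced to Ā_13; 4-tuples below use C's row order:

  1: (0, 0, 5, 7);  2: (2, 0, 5, 3);  3: (4, 5, 3, 0);  4: (2, 0, 5, 3);  5: (2, 0, 5, 3);  6: (0, 0, 5, 7);  7: (0, 0, 5, 7);  8: (0, 0, 5, 7);  9: (4, 5, 3, 0);  10: (0, 4, 3, 3);  11: (0, 0, 5, 7);  12: (0, 4, 3, 3);  13: (4, 5, 3, 0);  14: (0, 4, 3, 3);  15: (4, 5, 3, 0);  16: (4, 5, 3, 0);  17: (0, 7, 0, 0)

5 distinct reps among the 17 weights ⇒ 5 W_13-linkage classes:

[[1, 6, 7, 8, 11], [2, 4, 5], [3, 9, 13, 15, 16], [10, 12, 14], [17]]


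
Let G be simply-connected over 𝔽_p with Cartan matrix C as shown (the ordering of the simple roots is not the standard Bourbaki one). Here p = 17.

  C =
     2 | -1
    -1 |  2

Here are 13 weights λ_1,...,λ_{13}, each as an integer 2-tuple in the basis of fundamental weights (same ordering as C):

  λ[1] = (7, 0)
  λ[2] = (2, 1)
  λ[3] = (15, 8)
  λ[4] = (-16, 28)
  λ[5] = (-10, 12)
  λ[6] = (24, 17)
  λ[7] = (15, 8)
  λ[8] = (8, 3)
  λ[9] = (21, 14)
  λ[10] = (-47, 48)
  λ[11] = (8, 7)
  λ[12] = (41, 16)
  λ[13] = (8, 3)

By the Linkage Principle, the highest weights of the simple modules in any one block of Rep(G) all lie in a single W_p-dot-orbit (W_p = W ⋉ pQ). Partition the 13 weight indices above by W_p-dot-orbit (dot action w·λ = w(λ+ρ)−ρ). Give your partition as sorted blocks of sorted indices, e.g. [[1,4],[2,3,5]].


Root system A_2: the 2×2 matrix C matches after relabeling.

Alcove-folded reps (p=17, 13 weights, presented ϖ-order):

    1: (8, 1)
    2: (3, 2)
    3: (8, 1)
    4: (3, 2)
    5: (9, 4)
    6: (8, 1)
    7: (8, 1)
    8: (9, 4)
    9: (3, 2)
    10: (3, 2)
    11: (9, 8)
    12: (9, 8)
    13: (9, 4)

The 13 indices split into 4 linkage classes (same alcove rep ⇔ same W_17-dot-orbit):

[[1, 3, 6, 7], [2, 4, 9, 10], [5, 8, 13], [11, 12]]


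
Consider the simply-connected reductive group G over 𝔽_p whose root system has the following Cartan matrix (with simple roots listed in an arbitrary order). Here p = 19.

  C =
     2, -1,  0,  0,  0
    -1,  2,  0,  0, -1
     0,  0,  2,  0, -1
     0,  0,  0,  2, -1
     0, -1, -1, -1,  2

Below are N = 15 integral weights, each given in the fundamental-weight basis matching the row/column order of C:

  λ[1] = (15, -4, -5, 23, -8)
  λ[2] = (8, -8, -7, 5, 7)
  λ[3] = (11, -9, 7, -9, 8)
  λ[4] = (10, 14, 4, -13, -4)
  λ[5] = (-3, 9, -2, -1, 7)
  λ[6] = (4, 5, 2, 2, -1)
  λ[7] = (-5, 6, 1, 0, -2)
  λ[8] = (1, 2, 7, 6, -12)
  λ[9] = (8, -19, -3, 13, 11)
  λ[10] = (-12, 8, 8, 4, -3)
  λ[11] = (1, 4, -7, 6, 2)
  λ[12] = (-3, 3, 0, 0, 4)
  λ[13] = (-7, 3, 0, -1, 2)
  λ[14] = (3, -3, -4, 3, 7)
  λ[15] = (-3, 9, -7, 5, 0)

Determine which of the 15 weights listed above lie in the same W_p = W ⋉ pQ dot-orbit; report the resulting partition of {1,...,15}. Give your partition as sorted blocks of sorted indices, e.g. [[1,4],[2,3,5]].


D_5 Cartan matrix, 5 simple roots permuted; ρ=(1,1,1,1,1).

W_19-reps of the 15 weights in Ā_19 (same 5-coord order as C):

    1: (5, 2, 3, 3, 0)
    2: (2, 2, 1, 1, 5)
    3: (2, 2, 1, 1, 5)
    4: (2, 2, 3, 4, 3)
    5: (4, 2, 1, 0, 1)
    6: (5, 2, 3, 3, 0)
    7: (4, 2, 1, 0, 1)
    8: (4, 2, 1, 0, 1)
    9: (2, 2, 1, 1, 5)
    10: (7, 0, 5, 1, 2)
    11: (2, 2, 3, 4, 3)
    12: (2, 2, 1, 1, 5)
    13: (4, 2, 1, 0, 1)
    14: (2, 2, 3, 4, 3)
    15: (2, 2, 1, 1, 5)

The 15 indices split into 5 linkage classes (same alcove rep ⇔ same W_19-dot-orbit):

[[1, 6], [2, 3, 9, 12, 15], [4, 11, 14], [5, 7, 8, 13], [10]]


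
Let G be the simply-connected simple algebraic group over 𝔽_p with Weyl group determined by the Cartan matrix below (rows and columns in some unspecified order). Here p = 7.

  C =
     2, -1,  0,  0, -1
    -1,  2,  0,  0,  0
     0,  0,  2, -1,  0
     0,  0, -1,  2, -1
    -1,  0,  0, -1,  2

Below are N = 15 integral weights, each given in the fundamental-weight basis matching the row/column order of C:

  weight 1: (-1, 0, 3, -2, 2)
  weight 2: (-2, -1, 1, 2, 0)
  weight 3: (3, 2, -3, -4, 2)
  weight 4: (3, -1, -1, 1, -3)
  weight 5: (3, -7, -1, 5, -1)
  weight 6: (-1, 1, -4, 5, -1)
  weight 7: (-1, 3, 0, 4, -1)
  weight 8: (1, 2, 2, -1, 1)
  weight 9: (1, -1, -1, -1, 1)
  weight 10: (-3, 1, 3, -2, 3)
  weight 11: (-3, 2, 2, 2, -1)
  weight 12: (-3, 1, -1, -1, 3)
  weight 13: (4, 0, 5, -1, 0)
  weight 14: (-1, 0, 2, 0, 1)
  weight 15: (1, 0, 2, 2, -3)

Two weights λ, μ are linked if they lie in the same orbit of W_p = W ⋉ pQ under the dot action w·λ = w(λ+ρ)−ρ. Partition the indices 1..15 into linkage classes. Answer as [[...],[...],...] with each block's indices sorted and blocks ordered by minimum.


C ↔ A_5 under row/col permutation; |W(A_5)| = 720.

W_7-reps of the 15 weights in Ā_7 (same 5-coord order as C):

  λ_1+ρ ↦ (0, 1, 3, 1, 2) · λ_2+ρ ↦ (0, 1, 2, 3, 0) · λ_3+ρ ↦ (2, 0, 0, 0, 2) · λ_4+ρ ↦ (2, 0, 0, 0, 2) · λ_5+ρ ↦ (0, 1, 3, 1, 2) · λ_6+ρ ↦ (0, 1, 2, 3, 0) · λ_7+ρ ↦ (0, 1, 2, 3, 0) · λ_8+ρ ↦ (2, 0, 0, 0, 2) · λ_9+ρ ↦ (2, 0, 0, 0, 2) · λ_10+ρ ↦ (2, 0, 3, 1, 1) · λ_11+ρ ↦ (0, 1, 3, 1, 2) · λ_12+ρ ↦ (2, 0, 0, 0, 2) · λ_13+ρ ↦ (0, 5, 0, 0, 1) · λ_14+ρ ↦ (0, 1, 3, 1, 2) · λ_15+ρ ↦ (0, 1, 3, 1, 2)

These 15 weights hit 5 W_7-dot-orbits; sizes (5, 3, 5, 1, 1):

[[1, 5, 11, 14, 15], [2, 6, 7], [3, 4, 8, 9, 12], [10], [13]]


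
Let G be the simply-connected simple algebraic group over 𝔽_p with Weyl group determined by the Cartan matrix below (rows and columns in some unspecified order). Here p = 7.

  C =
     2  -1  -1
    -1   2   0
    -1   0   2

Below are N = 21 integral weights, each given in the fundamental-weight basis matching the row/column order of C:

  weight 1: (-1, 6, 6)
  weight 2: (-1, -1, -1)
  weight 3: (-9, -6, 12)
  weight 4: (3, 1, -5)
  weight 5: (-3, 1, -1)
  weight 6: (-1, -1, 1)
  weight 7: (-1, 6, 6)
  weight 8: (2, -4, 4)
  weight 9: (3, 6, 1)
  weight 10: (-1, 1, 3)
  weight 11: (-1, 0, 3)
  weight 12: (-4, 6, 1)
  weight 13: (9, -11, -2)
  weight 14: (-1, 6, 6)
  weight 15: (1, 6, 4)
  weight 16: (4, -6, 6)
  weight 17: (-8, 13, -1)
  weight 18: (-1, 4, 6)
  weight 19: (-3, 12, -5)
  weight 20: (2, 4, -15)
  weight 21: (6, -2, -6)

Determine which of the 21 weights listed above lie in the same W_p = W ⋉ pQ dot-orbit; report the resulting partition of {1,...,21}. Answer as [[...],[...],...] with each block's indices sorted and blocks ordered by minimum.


Cartan matrix: type A_3 (|W|=24); un-permuting the 3 rows.

Alcove-folded reps (p=7, 21 weights, presented ϖ-order):

  [1] (0, 0, 0)
  [2] (0, 0, 0)
  [3] (1, 1, 5)
  [4] (0, 2, 4)
  [5] (0, 0, 2)
  [6] (0, 0, 2)
  [7] (0, 0, 0)
  [8] (0, 2, 4)
  [9] (0, 1, 4)
  [10] (0, 2, 4)
  [11] (0, 1, 4)
  [12] (2, 4, 1)
  [13] (2, 4, 1)
  [14] (0, 0, 0)
  [15] (0, 0, 2)
  [16] (0, 0, 2)
  [17] (0, 0, 0)
  [18] (0, 0, 2)
  [19] (0, 1, 4)
  [20] (0, 1, 4)
  [21] (1, 1, 5)

Partition of {1..21} into 6 W_7-dot-orbits:

[[1, 2, 7, 14, 17], [3, 21], [4, 8, 10], [5, 6, 15, 16, 18], [9, 11, 19, 20], [12, 13]]


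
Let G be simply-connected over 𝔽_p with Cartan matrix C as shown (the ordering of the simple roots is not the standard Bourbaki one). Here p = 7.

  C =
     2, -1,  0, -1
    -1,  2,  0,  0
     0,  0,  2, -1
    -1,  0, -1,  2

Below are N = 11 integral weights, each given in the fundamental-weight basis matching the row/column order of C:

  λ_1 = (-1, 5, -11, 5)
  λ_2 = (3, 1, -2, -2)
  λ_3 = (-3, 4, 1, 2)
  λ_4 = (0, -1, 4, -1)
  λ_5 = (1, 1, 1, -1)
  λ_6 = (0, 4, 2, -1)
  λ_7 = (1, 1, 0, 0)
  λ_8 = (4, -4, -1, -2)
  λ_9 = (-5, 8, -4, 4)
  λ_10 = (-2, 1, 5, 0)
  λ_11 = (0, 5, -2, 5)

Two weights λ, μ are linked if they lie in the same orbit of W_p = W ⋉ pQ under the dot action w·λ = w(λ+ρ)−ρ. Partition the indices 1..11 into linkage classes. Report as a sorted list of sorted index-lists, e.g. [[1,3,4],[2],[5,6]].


Cartan matrix: type A_4 (|W|=120); un-permuting the 4 rows.

Ā_7 reps of the 11 weights (A_4, coords as presented):

    λ_1 → (1, 3, 1, 0)
    λ_2 → (2, 2, 1, 1)
    λ_3 → (2, 2, 1, 1)
    λ_4 → (1, 0, 5, 0)
    λ_5 → (2, 2, 2, 0)
    λ_6 → (1, 3, 1, 0)
    λ_7 → (2, 2, 1, 1)
    λ_8 → (1, 3, 1, 0)
    λ_9 → (2, 2, 2, 0)
    λ_10 → (1, 0, 5, 0)
    λ_11 → (1, 0, 5, 0)

The 11 indices split into 4 linkage classes (same alcove rep ⇔ same W_7-dot-orbit):

[[1, 6, 8], [2, 3, 7], [4, 10, 11], [5, 9]]


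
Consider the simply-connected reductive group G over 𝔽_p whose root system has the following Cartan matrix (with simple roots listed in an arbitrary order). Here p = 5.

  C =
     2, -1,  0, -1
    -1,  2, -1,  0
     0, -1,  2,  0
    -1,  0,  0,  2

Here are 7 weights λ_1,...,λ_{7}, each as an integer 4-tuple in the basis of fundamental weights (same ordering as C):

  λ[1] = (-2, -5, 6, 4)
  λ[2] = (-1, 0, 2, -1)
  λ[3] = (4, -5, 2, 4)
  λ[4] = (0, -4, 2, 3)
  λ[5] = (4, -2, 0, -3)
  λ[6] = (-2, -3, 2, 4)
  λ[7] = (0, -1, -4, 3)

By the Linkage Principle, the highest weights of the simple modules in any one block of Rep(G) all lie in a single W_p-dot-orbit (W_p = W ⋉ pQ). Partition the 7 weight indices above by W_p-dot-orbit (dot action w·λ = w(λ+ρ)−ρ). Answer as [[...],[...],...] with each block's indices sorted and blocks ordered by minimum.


A_4 Cartan matrix, 4 simple roots permuted; ρ=(1,1,1,1).

Ā_5 reps of the 7 weights (A_4, coords as presented):

  1: (2, 1, 0, 2)
  2: (0, 1, 3, 0)
  3: (0, 1, 3, 0)
  4: (2, 1, 0, 2)
  5: (2, 1, 0, 2)
  6: (2, 1, 0, 2)
  7: (2, 1, 0, 2)

Partition of {1..7} into 2 W_5-dot-orbits:

[[1, 4, 5, 6, 7], [2, 3]]


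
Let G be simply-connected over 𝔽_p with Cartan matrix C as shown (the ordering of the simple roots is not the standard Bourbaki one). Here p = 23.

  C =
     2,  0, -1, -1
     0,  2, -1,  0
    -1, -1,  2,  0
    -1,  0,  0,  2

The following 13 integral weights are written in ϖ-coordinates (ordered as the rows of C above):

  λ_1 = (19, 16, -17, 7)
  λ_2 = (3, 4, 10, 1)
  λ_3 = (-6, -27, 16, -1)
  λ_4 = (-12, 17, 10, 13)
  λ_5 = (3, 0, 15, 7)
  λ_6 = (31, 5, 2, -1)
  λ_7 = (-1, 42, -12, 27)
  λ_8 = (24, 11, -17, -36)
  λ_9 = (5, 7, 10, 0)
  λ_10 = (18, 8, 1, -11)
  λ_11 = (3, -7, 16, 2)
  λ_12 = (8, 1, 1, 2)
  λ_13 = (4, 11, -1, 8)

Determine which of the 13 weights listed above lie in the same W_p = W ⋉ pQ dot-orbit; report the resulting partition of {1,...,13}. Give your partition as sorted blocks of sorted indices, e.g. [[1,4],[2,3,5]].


Root system A_4: the 4×4 matrix C matches after relabeling.

Folding the 13 weights λ_j+ρ into Ā_23 (reps in the given 4-coord order):

  1: (4, 5, 11, 2)
  2: (4, 5, 11, 2)
  3: (5, 9, 0, 6)
  4: (5, 9, 0, 6)
  5: (4, 5, 11, 2)
  6: (5, 9, 0, 6)
  7: (5, 9, 0, 6)
  8: (9, 2, 2, 3)
  9: (4, 5, 11, 2)
  10: (9, 2, 2, 3)
  11: (4, 5, 11, 2)
  12: (9, 2, 2, 3)
  13: (5, 9, 0, 6)

These 13 weights hit 3 W_23-dot-orbits; sizes (5, 5, 3):

[[1, 2, 5, 9, 11], [3, 4, 6, 7, 13], [8, 10, 12]]


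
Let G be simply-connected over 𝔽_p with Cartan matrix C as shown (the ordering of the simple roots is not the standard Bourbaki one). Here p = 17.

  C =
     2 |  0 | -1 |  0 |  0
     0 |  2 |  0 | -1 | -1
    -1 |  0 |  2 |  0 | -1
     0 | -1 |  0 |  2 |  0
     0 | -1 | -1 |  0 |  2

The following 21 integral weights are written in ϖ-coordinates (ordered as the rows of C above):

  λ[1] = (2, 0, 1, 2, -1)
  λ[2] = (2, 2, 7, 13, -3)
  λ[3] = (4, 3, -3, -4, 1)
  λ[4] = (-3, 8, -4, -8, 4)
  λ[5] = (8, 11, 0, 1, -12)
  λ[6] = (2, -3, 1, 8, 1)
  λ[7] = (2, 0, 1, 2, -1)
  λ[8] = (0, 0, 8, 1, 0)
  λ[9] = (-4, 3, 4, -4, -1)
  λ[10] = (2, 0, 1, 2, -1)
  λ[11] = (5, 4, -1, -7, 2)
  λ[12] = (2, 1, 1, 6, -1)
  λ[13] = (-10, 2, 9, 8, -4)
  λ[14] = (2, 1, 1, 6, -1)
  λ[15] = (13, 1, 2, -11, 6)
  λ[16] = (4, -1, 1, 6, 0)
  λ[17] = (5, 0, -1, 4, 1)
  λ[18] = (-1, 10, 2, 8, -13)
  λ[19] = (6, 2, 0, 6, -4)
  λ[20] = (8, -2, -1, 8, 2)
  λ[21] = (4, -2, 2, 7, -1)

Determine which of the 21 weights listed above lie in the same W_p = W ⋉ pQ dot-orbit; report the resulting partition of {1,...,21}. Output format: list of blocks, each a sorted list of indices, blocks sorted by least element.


Dynkin diagram of C (from the 8 off-diagonal −1 entries): A_5.

Each λ_j+ρ reduced to Ā_17; 5-tuples below use C's row order:

  λ_1+ρ ↦ (3, 1, 2, 3, 0)
  λ_2+ρ ↦ (6, 1, 0, 5, 2)
  λ_3+ρ ↦ (3, 1, 2, 3, 0)
  λ_4+ρ ↦ (3, 2, 2, 7, 0)
  λ_5+ρ ↦ (1, 1, 9, 2, 1)
  λ_6+ρ ↦ (3, 2, 2, 7, 0)
  λ_7+ρ ↦ (3, 1, 2, 3, 0)
  λ_8+ρ ↦ (1, 1, 9, 2, 1)
  λ_9+ρ ↦ (3, 1, 2, 3, 0)
  λ_10+ρ ↦ (3, 1, 2, 3, 0)
  λ_11+ρ ↦ (6, 1, 0, 5, 2)
  λ_12+ρ ↦ (3, 2, 2, 7, 0)
  λ_13+ρ ↦ (5, 0, 2, 7, 1)
  λ_14+ρ ↦ (3, 2, 2, 7, 0)
  λ_15+ρ ↦ (5, 0, 2, 7, 1)
  λ_16+ρ ↦ (5, 0, 2, 7, 1)
  λ_17+ρ ↦ (6, 1, 0, 5, 2)
  λ_18+ρ ↦ (6, 1, 0, 5, 2)
  λ_19+ρ ↦ (5, 0, 2, 7, 1)
  λ_20+ρ ↦ (6, 1, 0, 5, 2)
  λ_21+ρ ↦ (5, 0, 2, 7, 1)

Partition of {1..21} into 5 W_17-dot-orbits:

[[1, 3, 7, 9, 10], [2, 11, 17, 18, 20], [4, 6, 12, 14], [5, 8], [13, 15, 16, 19, 21]]


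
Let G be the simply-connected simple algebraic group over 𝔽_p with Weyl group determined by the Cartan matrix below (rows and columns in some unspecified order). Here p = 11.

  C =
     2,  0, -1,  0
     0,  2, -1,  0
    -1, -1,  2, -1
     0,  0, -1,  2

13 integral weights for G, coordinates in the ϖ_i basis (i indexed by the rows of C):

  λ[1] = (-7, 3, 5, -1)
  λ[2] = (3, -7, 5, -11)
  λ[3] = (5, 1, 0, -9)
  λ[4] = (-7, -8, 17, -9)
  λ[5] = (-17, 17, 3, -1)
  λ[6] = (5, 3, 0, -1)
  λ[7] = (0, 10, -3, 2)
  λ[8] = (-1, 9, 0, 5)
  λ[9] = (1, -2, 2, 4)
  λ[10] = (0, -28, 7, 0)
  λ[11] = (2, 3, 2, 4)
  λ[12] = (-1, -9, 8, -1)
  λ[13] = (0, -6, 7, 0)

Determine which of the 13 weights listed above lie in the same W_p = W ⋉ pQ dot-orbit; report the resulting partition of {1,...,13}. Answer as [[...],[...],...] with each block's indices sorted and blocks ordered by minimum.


Root system D_4: the 4×4 matrix C matches after relabeling.

Folding the 13 weights λ_j+ρ into Ā_11 (reps in the given 4-coord order):

  1: (6, 4, 0, 0);  2: (6, 4, 0, 0);  3: (1, 5, 1, 1);  4: (1, 0, 3, 1);  5: (6, 4, 0, 0);  6: (6, 4, 0, 0);  7: (0, 8, 1, 0);  8: (6, 4, 0, 0);  9: (2, 1, 1, 5);  10: (1, 5, 1, 1);  11: (1, 0, 3, 1);  12: (0, 8, 1, 0);  13: (1, 5, 1, 1)

Grouping the 13 weights by Ā_11-representative: 5 linkage classes.

[[1, 2, 5, 6, 8], [3, 10, 13], [4, 11], [7, 12], [9]]


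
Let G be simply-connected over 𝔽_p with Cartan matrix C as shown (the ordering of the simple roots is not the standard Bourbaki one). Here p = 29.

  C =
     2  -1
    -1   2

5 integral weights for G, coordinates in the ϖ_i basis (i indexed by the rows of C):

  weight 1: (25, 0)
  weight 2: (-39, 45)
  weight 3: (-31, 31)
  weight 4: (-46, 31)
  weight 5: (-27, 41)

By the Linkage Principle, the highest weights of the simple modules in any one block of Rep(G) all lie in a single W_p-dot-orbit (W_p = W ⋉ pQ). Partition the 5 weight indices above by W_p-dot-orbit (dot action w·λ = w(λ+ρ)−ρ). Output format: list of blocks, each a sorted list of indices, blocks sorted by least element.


Dynkin diagram of C (from the 2 off-diagonal −1 entries): A_2.

W_29-reps of the 5 weights in Ā_29 (same 2-coord order as C):

  [1] (26, 1);  [2] (12, 9);  [3] (26, 1);  [4] (13, 3);  [5] (13, 3)

Grouping the 5 weights by Ā_29-representative: 3 linkage classes.

[[1, 3], [2], [4, 5]]


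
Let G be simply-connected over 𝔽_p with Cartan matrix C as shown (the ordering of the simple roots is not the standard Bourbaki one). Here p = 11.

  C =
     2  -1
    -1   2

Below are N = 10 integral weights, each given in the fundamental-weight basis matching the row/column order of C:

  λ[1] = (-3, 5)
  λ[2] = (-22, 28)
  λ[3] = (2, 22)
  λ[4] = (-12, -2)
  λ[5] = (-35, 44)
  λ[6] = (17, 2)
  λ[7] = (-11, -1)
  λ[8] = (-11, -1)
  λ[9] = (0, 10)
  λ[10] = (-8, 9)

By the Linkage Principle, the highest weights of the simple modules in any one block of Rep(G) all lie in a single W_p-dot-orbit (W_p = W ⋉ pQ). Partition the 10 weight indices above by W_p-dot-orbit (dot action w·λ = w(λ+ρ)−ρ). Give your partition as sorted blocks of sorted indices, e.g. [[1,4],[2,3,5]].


Type A_2, rank 2, |W|=6; reorder rows/cols to standard.

λ_j+ρ reflected into Ā_11 (⟨·,θ^∨⟩≤11); 2-tuples as given:

  λ_1+ρ ↦ (2, 4) · λ_2+ρ ↦ (7, 3) · λ_3+ρ ↦ (7, 3) · λ_4+ρ ↦ (0, 10) · λ_5+ρ ↦ (0, 10) · λ_6+ρ ↦ (1, 7) · λ_7+ρ ↦ (0, 10) · λ_8+ρ ↦ (0, 10) · λ_9+ρ ↦ (0, 10) · λ_10+ρ ↦ (7, 3)

4 distinct reps among the 10 weights ⇒ 4 W_11-linkage classes:

[[1], [2, 3, 10], [4, 5, 7, 8, 9], [6]]


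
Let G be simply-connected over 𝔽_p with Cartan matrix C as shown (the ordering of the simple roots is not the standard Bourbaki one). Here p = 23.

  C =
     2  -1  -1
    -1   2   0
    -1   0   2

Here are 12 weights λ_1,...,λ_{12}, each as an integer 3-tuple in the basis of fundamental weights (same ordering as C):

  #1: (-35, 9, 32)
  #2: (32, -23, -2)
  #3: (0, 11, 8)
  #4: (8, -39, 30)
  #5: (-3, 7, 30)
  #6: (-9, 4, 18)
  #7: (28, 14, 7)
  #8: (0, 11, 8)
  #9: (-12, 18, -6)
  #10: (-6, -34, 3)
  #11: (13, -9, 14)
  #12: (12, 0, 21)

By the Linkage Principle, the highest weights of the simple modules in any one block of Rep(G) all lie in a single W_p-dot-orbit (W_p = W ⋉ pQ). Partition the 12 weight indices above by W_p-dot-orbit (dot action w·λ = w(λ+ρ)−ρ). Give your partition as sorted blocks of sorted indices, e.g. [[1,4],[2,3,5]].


Root system A_3: the 3×3 matrix C matches after relabeling.

Each λ_j+ρ reduced to Ā_23; 3-tuples below use C's row order:

  λ_1+ρ ↦ (1, 12, 9);  λ_2+ρ ↦ (1, 12, 9);  λ_3+ρ ↦ (1, 12, 9);  λ_4+ρ ↦ (6, 2, 9);  λ_5+ρ ↦ (6, 2, 9);  λ_6+ρ ↦ (5, 3, 11);  λ_7+ρ ↦ (6, 2, 9);  λ_8+ρ ↦ (1, 12, 9);  λ_9+ρ ↦ (5, 3, 11);  λ_10+ρ ↦ (10, 1, 8);  λ_11+ρ ↦ (6, 2, 9);  λ_12+ρ ↦ (1, 12, 9)

Partition of {1..12} into 4 W_23-dot-orbits:

[[1, 2, 3, 8, 12], [4, 5, 7, 11], [6, 9], [10]]


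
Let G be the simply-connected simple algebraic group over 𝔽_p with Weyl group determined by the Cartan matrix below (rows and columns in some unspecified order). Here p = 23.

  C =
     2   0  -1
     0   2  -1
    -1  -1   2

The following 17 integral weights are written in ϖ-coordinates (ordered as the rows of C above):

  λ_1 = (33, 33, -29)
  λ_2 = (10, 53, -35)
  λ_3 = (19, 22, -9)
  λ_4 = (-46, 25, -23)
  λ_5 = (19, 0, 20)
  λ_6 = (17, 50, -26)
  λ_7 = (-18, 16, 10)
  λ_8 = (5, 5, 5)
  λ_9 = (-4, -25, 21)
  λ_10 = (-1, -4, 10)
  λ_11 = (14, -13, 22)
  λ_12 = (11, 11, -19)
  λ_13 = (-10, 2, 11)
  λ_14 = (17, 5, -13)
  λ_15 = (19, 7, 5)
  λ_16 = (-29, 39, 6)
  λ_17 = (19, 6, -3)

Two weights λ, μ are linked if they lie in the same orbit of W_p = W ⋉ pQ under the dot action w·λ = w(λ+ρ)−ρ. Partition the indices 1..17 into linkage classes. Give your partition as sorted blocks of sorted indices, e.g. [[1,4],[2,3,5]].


Dynkin diagram of C (from the 4 off-diagonal −1 entries): A_3.

Each λ_j+ρ reduced to Ā_23; 3-tuples below use C's row order:

    λ_1+ρ ↦ (6, 6, 6)
    λ_2+ρ ↦ (0, 3, 8)
    λ_3+ρ ↦ (0, 3, 8)
    λ_4+ρ ↦ (1, 18, 3)
    λ_5+ρ ↦ (1, 18, 3)
    λ_6+ρ ↦ (16, 3, 2)
    λ_7+ρ ↦ (6, 6, 6)
    λ_8+ρ ↦ (6, 6, 6)
    λ_9+ρ ↦ (1, 18, 3)
    λ_10+ρ ↦ (0, 3, 8)
    λ_11+ρ ↦ (0, 3, 8)
    λ_12+ρ ↦ (6, 6, 6)
    λ_13+ρ ↦ (9, 3, 3)
    λ_14+ρ ↦ (6, 6, 6)
    λ_15+ρ ↦ (9, 3, 3)
    λ_16+ρ ↦ (16, 4, 1)
    λ_17+ρ ↦ (16, 3, 2)

Linkage partition of the 17 weights (6 classes, p=23):

[[1, 7, 8, 12, 14], [2, 3, 10, 11], [4, 5, 9], [6, 17], [13, 15], [16]]


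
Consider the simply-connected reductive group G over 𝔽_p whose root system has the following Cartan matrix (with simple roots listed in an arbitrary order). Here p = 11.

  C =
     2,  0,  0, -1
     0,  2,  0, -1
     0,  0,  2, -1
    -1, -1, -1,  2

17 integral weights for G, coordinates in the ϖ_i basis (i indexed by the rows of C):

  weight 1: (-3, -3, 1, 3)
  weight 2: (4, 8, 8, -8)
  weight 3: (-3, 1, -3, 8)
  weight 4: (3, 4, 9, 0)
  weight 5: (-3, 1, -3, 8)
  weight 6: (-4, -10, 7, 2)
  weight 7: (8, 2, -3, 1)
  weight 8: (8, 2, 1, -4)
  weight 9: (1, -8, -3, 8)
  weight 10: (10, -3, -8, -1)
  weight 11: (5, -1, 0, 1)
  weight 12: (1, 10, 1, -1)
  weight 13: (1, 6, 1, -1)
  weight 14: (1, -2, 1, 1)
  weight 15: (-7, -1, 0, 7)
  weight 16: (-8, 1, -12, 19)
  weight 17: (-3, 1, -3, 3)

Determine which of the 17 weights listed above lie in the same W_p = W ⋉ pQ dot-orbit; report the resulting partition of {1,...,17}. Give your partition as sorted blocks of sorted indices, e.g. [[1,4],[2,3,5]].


D_4 Cartan matrix, 4 simple roots permuted; ρ=(1,1,1,1).

Folding the 17 weights λ_j+ρ into Ā_11 (reps in the given 4-coord order):

  λ_1+ρ ↦ (2, 2, 2, 0);  λ_2+ρ ↦ (2, 2, 2, 0);  λ_3+ρ ↦ (2, 2, 2, 0);  λ_4+ρ ↦ (5, 4, 1, 0);  λ_5+ρ ↦ (2, 2, 2, 0);  λ_6+ρ ↦ (6, 0, 1, 2);  λ_7+ρ ↦ (6, 0, 1, 2);  λ_8+ρ ↦ (6, 0, 1, 2);  λ_9+ρ ↦ (2, 7, 2, 0);  λ_10+ρ ↦ (2, 7, 2, 0);  λ_11+ρ ↦ (6, 0, 1, 2);  λ_12+ρ ↦ (2, 7, 2, 0);  λ_13+ρ ↦ (2, 7, 2, 0);  λ_14+ρ ↦ (2, 1, 2, 1);  λ_15+ρ ↦ (6, 0, 1, 2);  λ_16+ρ ↦ (2, 7, 2, 0);  λ_17+ρ ↦ (2, 2, 2, 0)

Partition of {1..17} into 5 W_11-dot-orbits:

[[1, 2, 3, 5, 17], [4], [6, 7, 8, 11, 15], [9, 10, 12, 13, 16], [14]]


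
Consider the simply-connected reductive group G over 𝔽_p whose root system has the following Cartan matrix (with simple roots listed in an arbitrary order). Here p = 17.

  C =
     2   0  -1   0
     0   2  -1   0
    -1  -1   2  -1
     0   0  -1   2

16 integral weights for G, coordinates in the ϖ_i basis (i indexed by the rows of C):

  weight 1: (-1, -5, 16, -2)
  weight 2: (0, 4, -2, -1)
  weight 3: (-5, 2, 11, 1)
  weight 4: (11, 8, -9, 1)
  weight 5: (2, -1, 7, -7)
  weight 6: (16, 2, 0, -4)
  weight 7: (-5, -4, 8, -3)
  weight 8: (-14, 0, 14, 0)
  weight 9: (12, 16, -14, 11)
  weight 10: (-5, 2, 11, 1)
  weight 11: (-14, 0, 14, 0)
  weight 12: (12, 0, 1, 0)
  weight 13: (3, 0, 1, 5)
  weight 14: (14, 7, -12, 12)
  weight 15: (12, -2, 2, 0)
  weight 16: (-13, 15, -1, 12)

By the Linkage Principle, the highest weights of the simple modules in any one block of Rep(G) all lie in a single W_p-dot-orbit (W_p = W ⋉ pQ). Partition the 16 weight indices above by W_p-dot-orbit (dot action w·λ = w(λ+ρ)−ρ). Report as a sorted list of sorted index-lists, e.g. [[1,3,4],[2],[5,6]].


C ↔ D_4 under row/col permutation; |W(D_4)| = 192.

Alcove-folded reps (p=17, 16 weights, presented ϖ-order):

    1: (0, 4, 0, 1)
    2: (0, 4, 0, 1)
    3: (4, 3, 0, 2)
    4: (4, 1, 2, 6)
    5: (3, 0, 2, 6)
    6: (13, 1, 0, 1)
    7: (4, 3, 0, 2)
    8: (13, 1, 0, 1)
    9: (0, 4, 0, 1)
    10: (4, 3, 0, 2)
    11: (13, 1, 0, 1)
    12: (13, 1, 0, 1)
    13: (4, 1, 2, 6)
    14: (4, 3, 0, 2)
    15: (13, 1, 0, 1)
    16: (0, 4, 0, 1)

Partition of {1..16} into 5 W_17-dot-orbits:

[[1, 2, 9, 16], [3, 7, 10, 14], [4, 13], [5], [6, 8, 11, 12, 15]]


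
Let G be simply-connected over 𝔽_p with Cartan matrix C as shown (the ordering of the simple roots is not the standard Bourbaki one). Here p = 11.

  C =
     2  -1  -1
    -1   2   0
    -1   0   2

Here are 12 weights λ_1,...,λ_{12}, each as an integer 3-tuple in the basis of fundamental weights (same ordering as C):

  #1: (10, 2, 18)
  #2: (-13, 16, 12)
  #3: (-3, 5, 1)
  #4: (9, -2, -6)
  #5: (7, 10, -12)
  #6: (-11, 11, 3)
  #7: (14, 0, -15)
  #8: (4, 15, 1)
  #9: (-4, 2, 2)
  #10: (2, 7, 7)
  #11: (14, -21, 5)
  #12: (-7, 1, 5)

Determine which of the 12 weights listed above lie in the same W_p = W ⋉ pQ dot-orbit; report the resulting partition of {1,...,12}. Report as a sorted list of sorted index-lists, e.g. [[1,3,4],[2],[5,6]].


A_3 Cartan matrix, 3 simple roots permuted; ρ=(1,1,1).

W_11-reps of the 12 weights in Ā_11 (same 3-coord order as C):

    λ_1 → (3, 0, 0)
    λ_2 → (4, 1, 5)
    λ_3 → (2, 4, 0)
    λ_4 → (4, 1, 5)
    λ_5 → (3, 0, 0)
    λ_6 → (4, 1, 5)
    λ_7 → (3, 1, 6)
    λ_8 → (4, 1, 5)
    λ_9 → (3, 0, 0)
    λ_10 → (3, 0, 0)
    λ_11 → (4, 1, 5)
    λ_12 → (2, 4, 0)

The 12 indices split into 4 linkage classes (same alcove rep ⇔ same W_11-dot-orbit):

[[1, 5, 9, 10], [2, 4, 6, 8, 11], [3, 12], [7]]


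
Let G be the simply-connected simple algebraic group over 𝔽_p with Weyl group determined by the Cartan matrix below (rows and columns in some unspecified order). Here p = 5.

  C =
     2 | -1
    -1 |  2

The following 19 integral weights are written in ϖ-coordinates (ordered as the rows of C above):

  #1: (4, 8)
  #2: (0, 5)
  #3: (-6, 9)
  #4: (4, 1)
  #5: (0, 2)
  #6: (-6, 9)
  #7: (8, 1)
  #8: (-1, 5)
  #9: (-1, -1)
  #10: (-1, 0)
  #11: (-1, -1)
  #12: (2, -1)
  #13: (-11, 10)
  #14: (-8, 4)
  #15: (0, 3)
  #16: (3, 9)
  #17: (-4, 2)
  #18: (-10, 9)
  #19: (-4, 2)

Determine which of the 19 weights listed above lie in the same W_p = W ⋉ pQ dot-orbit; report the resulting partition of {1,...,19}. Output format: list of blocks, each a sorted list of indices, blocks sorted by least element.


A_2 Cartan matrix, 2 simple roots permuted; ρ=(1,1).

Alcove-folded reps (p=5, 19 weights, presented ϖ-order):

    [1] (0, 4)
    [2] (1, 3)
    [3] (0, 0)
    [4] (3, 0)
    [5] (1, 3)
    [6] (0, 0)
    [7] (1, 3)
    [8] (1, 4)
    [9] (0, 0)
    [10] (0, 1)
    [11] (0, 0)
    [12] (3, 0)
    [13] (1, 4)
    [14] (3, 0)
    [15] (1, 4)
    [16] (1, 4)
    [17] (3, 0)
    [18] (0, 4)
    [19] (3, 0)

Linkage partition of the 19 weights (6 classes, p=5):

[[1, 18], [2, 5, 7], [3, 6, 9, 11], [4, 12, 14, 17, 19], [8, 13, 15, 16], [10]]


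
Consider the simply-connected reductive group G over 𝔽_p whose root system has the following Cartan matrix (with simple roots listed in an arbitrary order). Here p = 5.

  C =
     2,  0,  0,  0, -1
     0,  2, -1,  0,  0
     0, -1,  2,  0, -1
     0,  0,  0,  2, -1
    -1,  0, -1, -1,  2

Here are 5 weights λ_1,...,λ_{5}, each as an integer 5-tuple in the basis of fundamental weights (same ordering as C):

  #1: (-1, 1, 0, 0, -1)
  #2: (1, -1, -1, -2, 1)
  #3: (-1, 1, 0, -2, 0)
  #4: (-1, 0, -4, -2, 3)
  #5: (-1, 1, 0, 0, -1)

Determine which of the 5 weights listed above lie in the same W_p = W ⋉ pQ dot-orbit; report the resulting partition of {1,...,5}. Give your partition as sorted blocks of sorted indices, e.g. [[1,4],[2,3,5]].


Cartan matrix: type D_5 (|W|=1920); un-permuting the 5 rows.

Ā_5 reps of the 5 weights (D_5, coords as presented):

  λ_1+ρ ↦ (0, 2, 1, 1, 0);  λ_2+ρ ↦ (2, 0, 0, 1, 1);  λ_3+ρ ↦ (0, 2, 1, 1, 0);  λ_4+ρ ↦ (0, 2, 1, 1, 0);  λ_5+ρ ↦ (0, 2, 1, 1, 0)

These 5 weights hit 2 W_5-dot-orbits; sizes (4, 1):

[[1, 3, 4, 5], [2]]


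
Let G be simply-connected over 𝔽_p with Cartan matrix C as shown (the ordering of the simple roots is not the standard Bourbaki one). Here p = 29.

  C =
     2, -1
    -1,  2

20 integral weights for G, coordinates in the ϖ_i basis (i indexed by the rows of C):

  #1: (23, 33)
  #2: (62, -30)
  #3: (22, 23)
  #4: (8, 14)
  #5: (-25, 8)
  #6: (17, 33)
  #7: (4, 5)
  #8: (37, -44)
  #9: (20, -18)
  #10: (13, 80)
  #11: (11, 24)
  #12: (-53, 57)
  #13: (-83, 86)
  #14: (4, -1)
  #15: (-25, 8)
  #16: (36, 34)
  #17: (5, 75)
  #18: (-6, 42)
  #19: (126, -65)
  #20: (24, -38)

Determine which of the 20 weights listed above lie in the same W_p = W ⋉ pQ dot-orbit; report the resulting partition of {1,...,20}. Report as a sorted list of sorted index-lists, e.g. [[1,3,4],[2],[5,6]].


C ↔ A_2 under row/col permutation; |W(A_2)| = 6.

Folding the 20 weights λ_j+ρ into Ā_29 (reps in the given 2-coord order):

    1: (5, 0)
    2: (5, 0)
    3: (5, 6)
    4: (9, 15)
    5: (9, 15)
    6: (5, 6)
    7: (5, 6)
    8: (9, 15)
    9: (4, 17)
    10: (8, 6)
    11: (4, 17)
    12: (0, 23)
    13: (5, 0)
    14: (5, 0)
    15: (9, 15)
    16: (8, 6)
    17: (5, 6)
    18: (9, 15)
    19: (5, 6)
    20: (4, 17)

6 distinct reps among the 20 weights ⇒ 6 W_29-linkage classes:

[[1, 2, 13, 14], [3, 6, 7, 17, 19], [4, 5, 8, 15, 18], [9, 11, 20], [10, 16], [12]]


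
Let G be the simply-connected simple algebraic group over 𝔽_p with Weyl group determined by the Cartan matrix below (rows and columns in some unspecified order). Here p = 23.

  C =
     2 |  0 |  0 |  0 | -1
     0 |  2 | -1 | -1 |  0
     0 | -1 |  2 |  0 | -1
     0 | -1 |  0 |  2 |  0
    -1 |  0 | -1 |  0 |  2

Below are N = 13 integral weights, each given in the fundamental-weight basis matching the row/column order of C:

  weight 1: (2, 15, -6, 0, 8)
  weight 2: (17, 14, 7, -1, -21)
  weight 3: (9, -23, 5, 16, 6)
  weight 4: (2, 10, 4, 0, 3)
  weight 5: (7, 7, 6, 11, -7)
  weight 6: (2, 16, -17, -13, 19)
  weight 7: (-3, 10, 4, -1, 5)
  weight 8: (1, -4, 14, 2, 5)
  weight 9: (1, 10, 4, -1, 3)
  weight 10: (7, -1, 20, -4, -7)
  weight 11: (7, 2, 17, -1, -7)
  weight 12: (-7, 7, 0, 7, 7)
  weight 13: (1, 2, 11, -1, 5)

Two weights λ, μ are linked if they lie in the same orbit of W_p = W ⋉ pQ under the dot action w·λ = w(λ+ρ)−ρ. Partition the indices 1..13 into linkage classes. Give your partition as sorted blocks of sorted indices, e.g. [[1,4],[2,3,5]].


A_5 Cartan matrix, 5 simple roots permuted; ρ=(1,1,1,1,1).

W_23-reps of the 13 weights in Ā_23 (same 5-coord order as C):

  [1] (2, 11, 5, 0, 4) · [2] (2, 3, 12, 0, 6) · [3] (1, 1, 7, 5, 9) · [4] (2, 11, 5, 0, 4) · [5] (4, 8, 1, 6, 2) · [6] (2, 11, 5, 0, 4) · [7] (2, 11, 5, 0, 4) · [8] (2, 3, 12, 0, 6) · [9] (2, 11, 5, 0, 4) · [10] (2, 3, 12, 0, 6) · [11] (2, 3, 12, 0, 6) · [12] (4, 8, 1, 6, 2) · [13] (2, 3, 12, 0, 6)

Grouping the 13 weights by Ā_23-representative: 4 linkage classes.

[[1, 4, 6, 7, 9], [2, 8, 10, 11, 13], [3], [5, 12]]


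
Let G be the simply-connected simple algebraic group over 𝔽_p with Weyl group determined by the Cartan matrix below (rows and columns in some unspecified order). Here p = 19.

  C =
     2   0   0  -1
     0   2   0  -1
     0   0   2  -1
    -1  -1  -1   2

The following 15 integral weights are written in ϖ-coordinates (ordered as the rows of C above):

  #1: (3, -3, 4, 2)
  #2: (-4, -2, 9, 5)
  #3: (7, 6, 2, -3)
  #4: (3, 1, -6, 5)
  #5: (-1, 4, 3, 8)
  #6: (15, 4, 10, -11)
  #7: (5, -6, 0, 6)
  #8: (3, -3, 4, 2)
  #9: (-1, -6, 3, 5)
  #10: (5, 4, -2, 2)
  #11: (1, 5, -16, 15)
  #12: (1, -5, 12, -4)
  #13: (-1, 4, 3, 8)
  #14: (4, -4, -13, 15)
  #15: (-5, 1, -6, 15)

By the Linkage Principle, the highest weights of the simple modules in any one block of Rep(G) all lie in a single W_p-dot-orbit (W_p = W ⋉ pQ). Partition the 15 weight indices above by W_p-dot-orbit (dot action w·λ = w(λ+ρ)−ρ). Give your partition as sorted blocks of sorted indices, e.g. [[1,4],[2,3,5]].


D_4 Cartan matrix, 4 simple roots permuted; ρ=(1,1,1,1).

Alcove-folded reps (p=19, 15 weights, presented ϖ-order):

    [1] (4, 2, 5, 1)
    [2] (3, 1, 10, 2)
    [3] (6, 5, 1, 2)
    [4] (4, 2, 5, 1)
    [5] (0, 5, 4, 1)
    [6] (6, 5, 1, 2)
    [7] (6, 5, 1, 2)
    [8] (4, 2, 5, 1)
    [9] (0, 5, 4, 1)
    [10] (6, 5, 1, 2)
    [11] (3, 1, 10, 2)
    [12] (4, 2, 5, 1)
    [13] (0, 5, 4, 1)
    [14] (3, 1, 10, 2)
    [15] (4, 2, 5, 1)

Partition of {1..15} into 4 W_19-dot-orbits:

[[1, 4, 8, 12, 15], [2, 11, 14], [3, 6, 7, 10], [5, 9, 13]]


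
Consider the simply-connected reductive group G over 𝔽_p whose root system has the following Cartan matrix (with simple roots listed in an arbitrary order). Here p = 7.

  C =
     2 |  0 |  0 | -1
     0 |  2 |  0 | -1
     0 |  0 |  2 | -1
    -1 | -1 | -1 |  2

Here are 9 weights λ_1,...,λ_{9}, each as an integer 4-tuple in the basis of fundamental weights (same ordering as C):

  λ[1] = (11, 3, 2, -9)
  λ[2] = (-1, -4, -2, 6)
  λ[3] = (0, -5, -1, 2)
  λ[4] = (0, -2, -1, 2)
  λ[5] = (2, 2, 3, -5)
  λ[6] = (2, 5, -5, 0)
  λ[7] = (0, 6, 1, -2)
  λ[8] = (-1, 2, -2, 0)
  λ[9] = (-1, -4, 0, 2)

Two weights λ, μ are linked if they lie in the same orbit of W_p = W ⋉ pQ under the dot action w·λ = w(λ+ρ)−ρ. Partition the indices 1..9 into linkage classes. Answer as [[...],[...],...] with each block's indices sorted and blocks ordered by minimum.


Cartan matrix: type D_4 (|W|=192); un-permuting the 4 rows.

Each λ_j+ρ reduced to Ā_7; 4-tuples below use C's row order:

  1: (1, 1, 0, 2)
  2: (0, 3, 1, 0)
  3: (0, 3, 1, 0)
  4: (1, 1, 0, 2)
  5: (1, 1, 0, 2)
  6: (0, 3, 1, 0)
  7: (1, 5, 0, 0)
  8: (0, 3, 1, 0)
  9: (0, 3, 1, 0)

Partition of {1..9} into 3 W_7-dot-orbits:

[[1, 4, 5], [2, 3, 6, 8, 9], [7]]


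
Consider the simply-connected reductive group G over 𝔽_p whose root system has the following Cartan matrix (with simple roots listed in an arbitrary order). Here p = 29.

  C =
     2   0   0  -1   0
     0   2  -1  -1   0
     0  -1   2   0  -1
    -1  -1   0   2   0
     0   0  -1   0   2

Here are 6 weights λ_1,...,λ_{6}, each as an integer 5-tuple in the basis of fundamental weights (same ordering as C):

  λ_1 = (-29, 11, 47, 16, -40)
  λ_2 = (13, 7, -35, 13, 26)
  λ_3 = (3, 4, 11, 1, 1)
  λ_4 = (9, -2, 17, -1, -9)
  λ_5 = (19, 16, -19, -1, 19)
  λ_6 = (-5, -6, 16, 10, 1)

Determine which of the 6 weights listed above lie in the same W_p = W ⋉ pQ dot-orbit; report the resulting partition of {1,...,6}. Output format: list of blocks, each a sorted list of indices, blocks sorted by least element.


Root system A_5: the 5×5 matrix C matches after relabeling.

Alcove-folded reps (p=29, 6 weights, presented ϖ-order):

  λ_1+ρ ↦ (9, 0, 9, 1, 8) · λ_2+ρ ↦ (5, 14, 1, 7, 0) · λ_3+ρ ↦ (4, 5, 12, 2, 2) · λ_4+ρ ↦ (9, 0, 9, 1, 8) · λ_5+ρ ↦ (9, 0, 9, 1, 8) · λ_6+ρ ↦ (4, 5, 12, 2, 2)

Grouping the 6 weights by Ā_29-representative: 3 linkage classes.

[[1, 4, 5], [2], [3, 6]]


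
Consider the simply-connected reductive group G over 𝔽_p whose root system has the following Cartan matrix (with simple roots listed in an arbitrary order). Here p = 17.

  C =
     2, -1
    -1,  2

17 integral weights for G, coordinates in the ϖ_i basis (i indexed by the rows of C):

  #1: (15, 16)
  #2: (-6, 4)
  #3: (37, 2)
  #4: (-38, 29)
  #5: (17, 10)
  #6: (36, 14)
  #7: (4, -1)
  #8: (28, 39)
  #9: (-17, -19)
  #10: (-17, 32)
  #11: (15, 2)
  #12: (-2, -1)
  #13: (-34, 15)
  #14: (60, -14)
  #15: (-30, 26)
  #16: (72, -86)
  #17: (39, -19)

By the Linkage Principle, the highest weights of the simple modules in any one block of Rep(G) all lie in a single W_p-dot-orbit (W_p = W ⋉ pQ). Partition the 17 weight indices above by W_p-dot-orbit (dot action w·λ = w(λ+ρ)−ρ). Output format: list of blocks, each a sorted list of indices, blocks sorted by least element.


Root system A_2: the 2×2 matrix C matches after relabeling.

Ā_17 reps of the 17 weights (A_2, coords as presented):

  1: (0, 1)
  2: (5, 0)
  3: (3, 10)
  4: (3, 10)
  5: (5, 1)
  6: (14, 1)
  7: (5, 0)
  8: (5, 1)
  9: (0, 1)
  10: (0, 1)
  11: (14, 1)
  12: (0, 1)
  13: (0, 1)
  14: (3, 10)
  15: (5, 10)
  16: (5, 0)
  17: (5, 1)

These 17 weights hit 6 W_17-dot-orbits; sizes (5, 3, 3, 3, 2, 1):

[[1, 9, 10, 12, 13], [2, 7, 16], [3, 4, 14], [5, 8, 17], [6, 11], [15]]


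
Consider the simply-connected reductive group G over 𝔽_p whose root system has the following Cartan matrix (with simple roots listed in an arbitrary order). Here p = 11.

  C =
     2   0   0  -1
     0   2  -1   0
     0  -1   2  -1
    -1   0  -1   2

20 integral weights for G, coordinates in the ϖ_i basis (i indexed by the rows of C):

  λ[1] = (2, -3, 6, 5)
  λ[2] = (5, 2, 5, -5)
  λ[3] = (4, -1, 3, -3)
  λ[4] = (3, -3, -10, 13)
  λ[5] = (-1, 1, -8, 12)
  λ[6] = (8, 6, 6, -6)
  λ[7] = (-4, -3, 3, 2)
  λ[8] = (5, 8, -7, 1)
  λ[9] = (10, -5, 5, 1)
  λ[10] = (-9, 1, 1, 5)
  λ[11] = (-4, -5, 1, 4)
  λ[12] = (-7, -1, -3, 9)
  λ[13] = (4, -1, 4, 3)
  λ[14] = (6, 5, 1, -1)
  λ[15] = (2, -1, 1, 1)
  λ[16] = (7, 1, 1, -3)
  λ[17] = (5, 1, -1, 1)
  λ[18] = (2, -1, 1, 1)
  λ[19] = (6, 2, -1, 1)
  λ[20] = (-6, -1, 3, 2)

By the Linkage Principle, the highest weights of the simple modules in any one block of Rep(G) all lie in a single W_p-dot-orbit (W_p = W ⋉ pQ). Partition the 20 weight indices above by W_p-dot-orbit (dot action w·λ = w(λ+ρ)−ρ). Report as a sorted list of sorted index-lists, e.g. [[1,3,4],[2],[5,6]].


Cartan matrix: type A_4 (|W|=120); un-permuting the 4 rows.

λ_j+ρ reflected into Ā_11 (⟨·,θ^∨⟩≤11); 4-tuples as given:

    λ_1 → (2, 3, 2, 4)
    λ_2 → (2, 3, 2, 4)
    λ_3 → (3, 0, 2, 2)
    λ_4 → (3, 2, 2, 0)
    λ_5 → (2, 3, 2, 4)
    λ_6 → (3, 0, 2, 2)
    λ_7 → (3, 2, 2, 0)
    λ_8 → (2, 3, 2, 4)
    λ_9 → (3, 2, 2, 0)
    λ_10 → (6, 2, 0, 2)
    λ_11 → (3, 2, 2, 0)
    λ_12 → (6, 2, 0, 2)
    λ_13 → (2, 3, 2, 4)
    λ_14 → (3, 2, 2, 0)
    λ_15 → (3, 0, 2, 2)
    λ_16 → (6, 2, 0, 2)
    λ_17 → (6, 2, 0, 2)
    λ_18 → (3, 0, 2, 2)
    λ_19 → (6, 2, 0, 2)
    λ_20 → (3, 0, 2, 2)

Grouping the 20 weights by Ā_11-representative: 4 linkage classes.

[[1, 2, 5, 8, 13], [3, 6, 15, 18, 20], [4, 7, 9, 11, 14], [10, 12, 16, 17, 19]]
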